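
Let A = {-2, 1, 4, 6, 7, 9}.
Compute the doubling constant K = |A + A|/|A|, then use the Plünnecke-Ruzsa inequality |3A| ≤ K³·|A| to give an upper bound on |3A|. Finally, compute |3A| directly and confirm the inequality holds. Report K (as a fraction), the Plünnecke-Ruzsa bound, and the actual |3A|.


|A| = 6.
Step 1: Compute A + A by enumerating all 36 pairs.
A + A = {-4, -1, 2, 4, 5, 7, 8, 10, 11, 12, 13, 14, 15, 16, 18}, so |A + A| = 15.
Step 2: Doubling constant K = |A + A|/|A| = 15/6 = 15/6 ≈ 2.5000.
Step 3: Plünnecke-Ruzsa gives |3A| ≤ K³·|A| = (2.5000)³ · 6 ≈ 93.7500.
Step 4: Compute 3A = A + A + A directly by enumerating all triples (a,b,c) ∈ A³; |3A| = 26.
Step 5: Check 26 ≤ 93.7500? Yes ✓.

K = 15/6, Plünnecke-Ruzsa bound K³|A| ≈ 93.7500, |3A| = 26, inequality holds.


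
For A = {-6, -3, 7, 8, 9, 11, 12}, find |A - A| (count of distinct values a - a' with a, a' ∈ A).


A - A = {a - a' : a, a' ∈ A}; |A| = 7.
Bounds: 2|A|-1 ≤ |A - A| ≤ |A|² - |A| + 1, i.e. 13 ≤ |A - A| ≤ 43.
Note: 0 ∈ A - A always (from a - a). The set is symmetric: if d ∈ A - A then -d ∈ A - A.
Enumerate nonzero differences d = a - a' with a > a' (then include -d):
Positive differences: {1, 2, 3, 4, 5, 10, 11, 12, 13, 14, 15, 17, 18}
Full difference set: {0} ∪ (positive diffs) ∪ (negative diffs).
|A - A| = 1 + 2·13 = 27 (matches direct enumeration: 27).

|A - A| = 27


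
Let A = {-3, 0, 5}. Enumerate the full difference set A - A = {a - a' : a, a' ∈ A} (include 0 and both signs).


A - A = {a - a' : a, a' ∈ A}.
Compute a - a' for each ordered pair (a, a'):
a = -3: -3--3=0, -3-0=-3, -3-5=-8
a = 0: 0--3=3, 0-0=0, 0-5=-5
a = 5: 5--3=8, 5-0=5, 5-5=0
Collecting distinct values (and noting 0 appears from a-a):
A - A = {-8, -5, -3, 0, 3, 5, 8}
|A - A| = 7

A - A = {-8, -5, -3, 0, 3, 5, 8}


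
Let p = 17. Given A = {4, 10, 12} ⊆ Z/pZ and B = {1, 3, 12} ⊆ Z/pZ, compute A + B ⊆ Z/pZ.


Work in Z/17Z: reduce every sum a + b modulo 17.
Enumerate all 9 pairs:
a = 4: 4+1=5, 4+3=7, 4+12=16
a = 10: 10+1=11, 10+3=13, 10+12=5
a = 12: 12+1=13, 12+3=15, 12+12=7
Distinct residues collected: {5, 7, 11, 13, 15, 16}
|A + B| = 6 (out of 17 total residues).

A + B = {5, 7, 11, 13, 15, 16}


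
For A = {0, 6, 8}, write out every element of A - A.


A - A = {a - a' : a, a' ∈ A}.
Compute a - a' for each ordered pair (a, a'):
a = 0: 0-0=0, 0-6=-6, 0-8=-8
a = 6: 6-0=6, 6-6=0, 6-8=-2
a = 8: 8-0=8, 8-6=2, 8-8=0
Collecting distinct values (and noting 0 appears from a-a):
A - A = {-8, -6, -2, 0, 2, 6, 8}
|A - A| = 7

A - A = {-8, -6, -2, 0, 2, 6, 8}


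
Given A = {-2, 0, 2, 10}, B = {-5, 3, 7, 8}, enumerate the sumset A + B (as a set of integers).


A + B = {a + b : a ∈ A, b ∈ B}.
Enumerate all |A|·|B| = 4·4 = 16 pairs (a, b) and collect distinct sums.
a = -2: -2+-5=-7, -2+3=1, -2+7=5, -2+8=6
a = 0: 0+-5=-5, 0+3=3, 0+7=7, 0+8=8
a = 2: 2+-5=-3, 2+3=5, 2+7=9, 2+8=10
a = 10: 10+-5=5, 10+3=13, 10+7=17, 10+8=18
Collecting distinct sums: A + B = {-7, -5, -3, 1, 3, 5, 6, 7, 8, 9, 10, 13, 17, 18}
|A + B| = 14

A + B = {-7, -5, -3, 1, 3, 5, 6, 7, 8, 9, 10, 13, 17, 18}


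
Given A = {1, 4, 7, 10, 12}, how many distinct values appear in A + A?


A + A = {a + a' : a, a' ∈ A}; |A| = 5.
General bounds: 2|A| - 1 ≤ |A + A| ≤ |A|(|A|+1)/2, i.e. 9 ≤ |A + A| ≤ 15.
Lower bound 2|A|-1 is attained iff A is an arithmetic progression.
Enumerate sums a + a' for a ≤ a' (symmetric, so this suffices):
a = 1: 1+1=2, 1+4=5, 1+7=8, 1+10=11, 1+12=13
a = 4: 4+4=8, 4+7=11, 4+10=14, 4+12=16
a = 7: 7+7=14, 7+10=17, 7+12=19
a = 10: 10+10=20, 10+12=22
a = 12: 12+12=24
Distinct sums: {2, 5, 8, 11, 13, 14, 16, 17, 19, 20, 22, 24}
|A + A| = 12

|A + A| = 12


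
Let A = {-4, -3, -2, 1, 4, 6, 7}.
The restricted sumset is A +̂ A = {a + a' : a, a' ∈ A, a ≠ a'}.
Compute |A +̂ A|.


Restricted sumset: A +̂ A = {a + a' : a ∈ A, a' ∈ A, a ≠ a'}.
Equivalently, take A + A and drop any sum 2a that is achievable ONLY as a + a for a ∈ A (i.e. sums representable only with equal summands).
Enumerate pairs (a, a') with a < a' (symmetric, so each unordered pair gives one sum; this covers all a ≠ a'):
  -4 + -3 = -7
  -4 + -2 = -6
  -4 + 1 = -3
  -4 + 4 = 0
  -4 + 6 = 2
  -4 + 7 = 3
  -3 + -2 = -5
  -3 + 1 = -2
  -3 + 4 = 1
  -3 + 6 = 3
  -3 + 7 = 4
  -2 + 1 = -1
  -2 + 4 = 2
  -2 + 6 = 4
  -2 + 7 = 5
  1 + 4 = 5
  1 + 6 = 7
  1 + 7 = 8
  4 + 6 = 10
  4 + 7 = 11
  6 + 7 = 13
Collected distinct sums: {-7, -6, -5, -3, -2, -1, 0, 1, 2, 3, 4, 5, 7, 8, 10, 11, 13}
|A +̂ A| = 17
(Reference bound: |A +̂ A| ≥ 2|A| - 3 for |A| ≥ 2, with |A| = 7 giving ≥ 11.)

|A +̂ A| = 17


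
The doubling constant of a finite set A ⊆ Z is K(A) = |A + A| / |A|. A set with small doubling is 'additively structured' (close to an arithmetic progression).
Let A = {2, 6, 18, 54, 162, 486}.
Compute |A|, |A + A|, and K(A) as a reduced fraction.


|A| = 6.
Compute A + A by enumerating all 36 pairs.
A + A = {4, 8, 12, 20, 24, 36, 56, 60, 72, 108, 164, 168, 180, 216, 324, 488, 492, 504, 540, 648, 972}, so |A + A| = 21.
K = |A + A| / |A| = 21/6 = 7/2 ≈ 3.5000.
Reference: AP of size 6 gives K = 11/6 ≈ 1.8333; a fully generic set of size 6 gives K ≈ 3.5000.

|A| = 6, |A + A| = 21, K = 21/6 = 7/2.


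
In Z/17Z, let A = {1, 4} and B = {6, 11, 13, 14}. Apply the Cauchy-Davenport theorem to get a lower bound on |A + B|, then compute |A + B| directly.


Cauchy-Davenport: |A + B| ≥ min(p, |A| + |B| - 1) for A, B nonempty in Z/pZ.
|A| = 2, |B| = 4, p = 17.
CD lower bound = min(17, 2 + 4 - 1) = min(17, 5) = 5.
Compute A + B mod 17 directly:
a = 1: 1+6=7, 1+11=12, 1+13=14, 1+14=15
a = 4: 4+6=10, 4+11=15, 4+13=0, 4+14=1
A + B = {0, 1, 7, 10, 12, 14, 15}, so |A + B| = 7.
Verify: 7 ≥ 5? Yes ✓.

CD lower bound = 5, actual |A + B| = 7.


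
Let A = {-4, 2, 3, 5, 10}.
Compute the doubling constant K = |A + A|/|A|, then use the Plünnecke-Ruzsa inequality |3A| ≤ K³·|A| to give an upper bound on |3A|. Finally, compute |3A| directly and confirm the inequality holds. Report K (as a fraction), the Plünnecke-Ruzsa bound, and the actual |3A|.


|A| = 5.
Step 1: Compute A + A by enumerating all 25 pairs.
A + A = {-8, -2, -1, 1, 4, 5, 6, 7, 8, 10, 12, 13, 15, 20}, so |A + A| = 14.
Step 2: Doubling constant K = |A + A|/|A| = 14/5 = 14/5 ≈ 2.8000.
Step 3: Plünnecke-Ruzsa gives |3A| ≤ K³·|A| = (2.8000)³ · 5 ≈ 109.7600.
Step 4: Compute 3A = A + A + A directly by enumerating all triples (a,b,c) ∈ A³; |3A| = 27.
Step 5: Check 27 ≤ 109.7600? Yes ✓.

K = 14/5, Plünnecke-Ruzsa bound K³|A| ≈ 109.7600, |3A| = 27, inequality holds.


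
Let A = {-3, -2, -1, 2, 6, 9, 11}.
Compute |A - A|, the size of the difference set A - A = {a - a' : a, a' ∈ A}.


A - A = {a - a' : a, a' ∈ A}; |A| = 7.
Bounds: 2|A|-1 ≤ |A - A| ≤ |A|² - |A| + 1, i.e. 13 ≤ |A - A| ≤ 43.
Note: 0 ∈ A - A always (from a - a). The set is symmetric: if d ∈ A - A then -d ∈ A - A.
Enumerate nonzero differences d = a - a' with a > a' (then include -d):
Positive differences: {1, 2, 3, 4, 5, 7, 8, 9, 10, 11, 12, 13, 14}
Full difference set: {0} ∪ (positive diffs) ∪ (negative diffs).
|A - A| = 1 + 2·13 = 27 (matches direct enumeration: 27).

|A - A| = 27


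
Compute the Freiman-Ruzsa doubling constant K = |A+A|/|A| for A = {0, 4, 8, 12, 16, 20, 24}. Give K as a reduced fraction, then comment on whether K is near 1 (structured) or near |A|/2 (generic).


|A| = 7.
Compute A + A by enumerating all 49 pairs.
A + A = {0, 4, 8, 12, 16, 20, 24, 28, 32, 36, 40, 44, 48}, so |A + A| = 13.
K = |A + A| / |A| = 13/7 (already in lowest terms) ≈ 1.8571.
Reference: AP of size 7 gives K = 13/7 ≈ 1.8571; a fully generic set of size 7 gives K ≈ 4.0000.

|A| = 7, |A + A| = 13, K = 13/7.


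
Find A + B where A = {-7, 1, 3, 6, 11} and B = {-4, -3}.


A + B = {a + b : a ∈ A, b ∈ B}.
Enumerate all |A|·|B| = 5·2 = 10 pairs (a, b) and collect distinct sums.
a = -7: -7+-4=-11, -7+-3=-10
a = 1: 1+-4=-3, 1+-3=-2
a = 3: 3+-4=-1, 3+-3=0
a = 6: 6+-4=2, 6+-3=3
a = 11: 11+-4=7, 11+-3=8
Collecting distinct sums: A + B = {-11, -10, -3, -2, -1, 0, 2, 3, 7, 8}
|A + B| = 10

A + B = {-11, -10, -3, -2, -1, 0, 2, 3, 7, 8}


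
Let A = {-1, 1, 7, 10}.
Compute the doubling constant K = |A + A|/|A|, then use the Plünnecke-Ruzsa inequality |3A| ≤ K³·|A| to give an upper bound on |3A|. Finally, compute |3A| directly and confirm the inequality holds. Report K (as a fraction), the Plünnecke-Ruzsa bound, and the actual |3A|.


|A| = 4.
Step 1: Compute A + A by enumerating all 16 pairs.
A + A = {-2, 0, 2, 6, 8, 9, 11, 14, 17, 20}, so |A + A| = 10.
Step 2: Doubling constant K = |A + A|/|A| = 10/4 = 10/4 ≈ 2.5000.
Step 3: Plünnecke-Ruzsa gives |3A| ≤ K³·|A| = (2.5000)³ · 4 ≈ 62.5000.
Step 4: Compute 3A = A + A + A directly by enumerating all triples (a,b,c) ∈ A³; |3A| = 19.
Step 5: Check 19 ≤ 62.5000? Yes ✓.

K = 10/4, Plünnecke-Ruzsa bound K³|A| ≈ 62.5000, |3A| = 19, inequality holds.


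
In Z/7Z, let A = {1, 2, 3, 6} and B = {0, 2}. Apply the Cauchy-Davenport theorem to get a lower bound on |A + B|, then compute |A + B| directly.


Cauchy-Davenport: |A + B| ≥ min(p, |A| + |B| - 1) for A, B nonempty in Z/pZ.
|A| = 4, |B| = 2, p = 7.
CD lower bound = min(7, 4 + 2 - 1) = min(7, 5) = 5.
Compute A + B mod 7 directly:
a = 1: 1+0=1, 1+2=3
a = 2: 2+0=2, 2+2=4
a = 3: 3+0=3, 3+2=5
a = 6: 6+0=6, 6+2=1
A + B = {1, 2, 3, 4, 5, 6}, so |A + B| = 6.
Verify: 6 ≥ 5? Yes ✓.

CD lower bound = 5, actual |A + B| = 6.


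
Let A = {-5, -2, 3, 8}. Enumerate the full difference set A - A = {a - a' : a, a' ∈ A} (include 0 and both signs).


A - A = {a - a' : a, a' ∈ A}.
Compute a - a' for each ordered pair (a, a'):
a = -5: -5--5=0, -5--2=-3, -5-3=-8, -5-8=-13
a = -2: -2--5=3, -2--2=0, -2-3=-5, -2-8=-10
a = 3: 3--5=8, 3--2=5, 3-3=0, 3-8=-5
a = 8: 8--5=13, 8--2=10, 8-3=5, 8-8=0
Collecting distinct values (and noting 0 appears from a-a):
A - A = {-13, -10, -8, -5, -3, 0, 3, 5, 8, 10, 13}
|A - A| = 11

A - A = {-13, -10, -8, -5, -3, 0, 3, 5, 8, 10, 13}


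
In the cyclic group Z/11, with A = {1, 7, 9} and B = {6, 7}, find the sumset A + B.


Work in Z/11Z: reduce every sum a + b modulo 11.
Enumerate all 6 pairs:
a = 1: 1+6=7, 1+7=8
a = 7: 7+6=2, 7+7=3
a = 9: 9+6=4, 9+7=5
Distinct residues collected: {2, 3, 4, 5, 7, 8}
|A + B| = 6 (out of 11 total residues).

A + B = {2, 3, 4, 5, 7, 8}


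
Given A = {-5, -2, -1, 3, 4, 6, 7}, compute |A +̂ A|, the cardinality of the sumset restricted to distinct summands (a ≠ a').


Restricted sumset: A +̂ A = {a + a' : a ∈ A, a' ∈ A, a ≠ a'}.
Equivalently, take A + A and drop any sum 2a that is achievable ONLY as a + a for a ∈ A (i.e. sums representable only with equal summands).
Enumerate pairs (a, a') with a < a' (symmetric, so each unordered pair gives one sum; this covers all a ≠ a'):
  -5 + -2 = -7
  -5 + -1 = -6
  -5 + 3 = -2
  -5 + 4 = -1
  -5 + 6 = 1
  -5 + 7 = 2
  -2 + -1 = -3
  -2 + 3 = 1
  -2 + 4 = 2
  -2 + 6 = 4
  -2 + 7 = 5
  -1 + 3 = 2
  -1 + 4 = 3
  -1 + 6 = 5
  -1 + 7 = 6
  3 + 4 = 7
  3 + 6 = 9
  3 + 7 = 10
  4 + 6 = 10
  4 + 7 = 11
  6 + 7 = 13
Collected distinct sums: {-7, -6, -3, -2, -1, 1, 2, 3, 4, 5, 6, 7, 9, 10, 11, 13}
|A +̂ A| = 16
(Reference bound: |A +̂ A| ≥ 2|A| - 3 for |A| ≥ 2, with |A| = 7 giving ≥ 11.)

|A +̂ A| = 16


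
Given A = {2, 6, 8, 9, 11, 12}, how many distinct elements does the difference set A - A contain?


A - A = {a - a' : a, a' ∈ A}; |A| = 6.
Bounds: 2|A|-1 ≤ |A - A| ≤ |A|² - |A| + 1, i.e. 11 ≤ |A - A| ≤ 31.
Note: 0 ∈ A - A always (from a - a). The set is symmetric: if d ∈ A - A then -d ∈ A - A.
Enumerate nonzero differences d = a - a' with a > a' (then include -d):
Positive differences: {1, 2, 3, 4, 5, 6, 7, 9, 10}
Full difference set: {0} ∪ (positive diffs) ∪ (negative diffs).
|A - A| = 1 + 2·9 = 19 (matches direct enumeration: 19).

|A - A| = 19


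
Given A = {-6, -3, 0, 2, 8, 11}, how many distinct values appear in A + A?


A + A = {a + a' : a, a' ∈ A}; |A| = 6.
General bounds: 2|A| - 1 ≤ |A + A| ≤ |A|(|A|+1)/2, i.e. 11 ≤ |A + A| ≤ 21.
Lower bound 2|A|-1 is attained iff A is an arithmetic progression.
Enumerate sums a + a' for a ≤ a' (symmetric, so this suffices):
a = -6: -6+-6=-12, -6+-3=-9, -6+0=-6, -6+2=-4, -6+8=2, -6+11=5
a = -3: -3+-3=-6, -3+0=-3, -3+2=-1, -3+8=5, -3+11=8
a = 0: 0+0=0, 0+2=2, 0+8=8, 0+11=11
a = 2: 2+2=4, 2+8=10, 2+11=13
a = 8: 8+8=16, 8+11=19
a = 11: 11+11=22
Distinct sums: {-12, -9, -6, -4, -3, -1, 0, 2, 4, 5, 8, 10, 11, 13, 16, 19, 22}
|A + A| = 17

|A + A| = 17


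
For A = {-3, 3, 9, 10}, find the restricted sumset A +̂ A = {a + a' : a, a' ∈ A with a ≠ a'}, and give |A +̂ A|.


Restricted sumset: A +̂ A = {a + a' : a ∈ A, a' ∈ A, a ≠ a'}.
Equivalently, take A + A and drop any sum 2a that is achievable ONLY as a + a for a ∈ A (i.e. sums representable only with equal summands).
Enumerate pairs (a, a') with a < a' (symmetric, so each unordered pair gives one sum; this covers all a ≠ a'):
  -3 + 3 = 0
  -3 + 9 = 6
  -3 + 10 = 7
  3 + 9 = 12
  3 + 10 = 13
  9 + 10 = 19
Collected distinct sums: {0, 6, 7, 12, 13, 19}
|A +̂ A| = 6
(Reference bound: |A +̂ A| ≥ 2|A| - 3 for |A| ≥ 2, with |A| = 4 giving ≥ 5.)

|A +̂ A| = 6


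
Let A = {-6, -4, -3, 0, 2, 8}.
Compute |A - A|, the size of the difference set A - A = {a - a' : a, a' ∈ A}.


A - A = {a - a' : a, a' ∈ A}; |A| = 6.
Bounds: 2|A|-1 ≤ |A - A| ≤ |A|² - |A| + 1, i.e. 11 ≤ |A - A| ≤ 31.
Note: 0 ∈ A - A always (from a - a). The set is symmetric: if d ∈ A - A then -d ∈ A - A.
Enumerate nonzero differences d = a - a' with a > a' (then include -d):
Positive differences: {1, 2, 3, 4, 5, 6, 8, 11, 12, 14}
Full difference set: {0} ∪ (positive diffs) ∪ (negative diffs).
|A - A| = 1 + 2·10 = 21 (matches direct enumeration: 21).

|A - A| = 21


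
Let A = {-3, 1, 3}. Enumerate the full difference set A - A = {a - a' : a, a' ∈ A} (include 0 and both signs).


A - A = {a - a' : a, a' ∈ A}.
Compute a - a' for each ordered pair (a, a'):
a = -3: -3--3=0, -3-1=-4, -3-3=-6
a = 1: 1--3=4, 1-1=0, 1-3=-2
a = 3: 3--3=6, 3-1=2, 3-3=0
Collecting distinct values (and noting 0 appears from a-a):
A - A = {-6, -4, -2, 0, 2, 4, 6}
|A - A| = 7

A - A = {-6, -4, -2, 0, 2, 4, 6}


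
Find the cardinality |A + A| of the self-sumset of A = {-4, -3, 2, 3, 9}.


A + A = {a + a' : a, a' ∈ A}; |A| = 5.
General bounds: 2|A| - 1 ≤ |A + A| ≤ |A|(|A|+1)/2, i.e. 9 ≤ |A + A| ≤ 15.
Lower bound 2|A|-1 is attained iff A is an arithmetic progression.
Enumerate sums a + a' for a ≤ a' (symmetric, so this suffices):
a = -4: -4+-4=-8, -4+-3=-7, -4+2=-2, -4+3=-1, -4+9=5
a = -3: -3+-3=-6, -3+2=-1, -3+3=0, -3+9=6
a = 2: 2+2=4, 2+3=5, 2+9=11
a = 3: 3+3=6, 3+9=12
a = 9: 9+9=18
Distinct sums: {-8, -7, -6, -2, -1, 0, 4, 5, 6, 11, 12, 18}
|A + A| = 12

|A + A| = 12


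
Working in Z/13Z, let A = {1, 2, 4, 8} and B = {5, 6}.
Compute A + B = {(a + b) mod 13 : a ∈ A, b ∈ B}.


Work in Z/13Z: reduce every sum a + b modulo 13.
Enumerate all 8 pairs:
a = 1: 1+5=6, 1+6=7
a = 2: 2+5=7, 2+6=8
a = 4: 4+5=9, 4+6=10
a = 8: 8+5=0, 8+6=1
Distinct residues collected: {0, 1, 6, 7, 8, 9, 10}
|A + B| = 7 (out of 13 total residues).

A + B = {0, 1, 6, 7, 8, 9, 10}


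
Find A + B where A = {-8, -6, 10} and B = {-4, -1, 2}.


A + B = {a + b : a ∈ A, b ∈ B}.
Enumerate all |A|·|B| = 3·3 = 9 pairs (a, b) and collect distinct sums.
a = -8: -8+-4=-12, -8+-1=-9, -8+2=-6
a = -6: -6+-4=-10, -6+-1=-7, -6+2=-4
a = 10: 10+-4=6, 10+-1=9, 10+2=12
Collecting distinct sums: A + B = {-12, -10, -9, -7, -6, -4, 6, 9, 12}
|A + B| = 9

A + B = {-12, -10, -9, -7, -6, -4, 6, 9, 12}


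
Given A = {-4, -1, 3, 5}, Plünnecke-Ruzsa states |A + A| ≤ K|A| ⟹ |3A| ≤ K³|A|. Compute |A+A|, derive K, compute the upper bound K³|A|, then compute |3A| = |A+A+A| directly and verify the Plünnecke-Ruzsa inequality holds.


|A| = 4.
Step 1: Compute A + A by enumerating all 16 pairs.
A + A = {-8, -5, -2, -1, 1, 2, 4, 6, 8, 10}, so |A + A| = 10.
Step 2: Doubling constant K = |A + A|/|A| = 10/4 = 10/4 ≈ 2.5000.
Step 3: Plünnecke-Ruzsa gives |3A| ≤ K³·|A| = (2.5000)³ · 4 ≈ 62.5000.
Step 4: Compute 3A = A + A + A directly by enumerating all triples (a,b,c) ∈ A³; |3A| = 18.
Step 5: Check 18 ≤ 62.5000? Yes ✓.

K = 10/4, Plünnecke-Ruzsa bound K³|A| ≈ 62.5000, |3A| = 18, inequality holds.


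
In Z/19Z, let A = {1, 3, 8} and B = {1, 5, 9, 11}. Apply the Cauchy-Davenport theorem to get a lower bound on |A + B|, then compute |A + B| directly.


Cauchy-Davenport: |A + B| ≥ min(p, |A| + |B| - 1) for A, B nonempty in Z/pZ.
|A| = 3, |B| = 4, p = 19.
CD lower bound = min(19, 3 + 4 - 1) = min(19, 6) = 6.
Compute A + B mod 19 directly:
a = 1: 1+1=2, 1+5=6, 1+9=10, 1+11=12
a = 3: 3+1=4, 3+5=8, 3+9=12, 3+11=14
a = 8: 8+1=9, 8+5=13, 8+9=17, 8+11=0
A + B = {0, 2, 4, 6, 8, 9, 10, 12, 13, 14, 17}, so |A + B| = 11.
Verify: 11 ≥ 6? Yes ✓.

CD lower bound = 6, actual |A + B| = 11.


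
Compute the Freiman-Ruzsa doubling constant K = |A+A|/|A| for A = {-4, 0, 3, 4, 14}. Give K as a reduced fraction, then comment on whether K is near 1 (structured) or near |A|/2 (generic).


|A| = 5.
Compute A + A by enumerating all 25 pairs.
A + A = {-8, -4, -1, 0, 3, 4, 6, 7, 8, 10, 14, 17, 18, 28}, so |A + A| = 14.
K = |A + A| / |A| = 14/5 (already in lowest terms) ≈ 2.8000.
Reference: AP of size 5 gives K = 9/5 ≈ 1.8000; a fully generic set of size 5 gives K ≈ 3.0000.

|A| = 5, |A + A| = 14, K = 14/5.


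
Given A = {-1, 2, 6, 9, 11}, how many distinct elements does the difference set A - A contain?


A - A = {a - a' : a, a' ∈ A}; |A| = 5.
Bounds: 2|A|-1 ≤ |A - A| ≤ |A|² - |A| + 1, i.e. 9 ≤ |A - A| ≤ 21.
Note: 0 ∈ A - A always (from a - a). The set is symmetric: if d ∈ A - A then -d ∈ A - A.
Enumerate nonzero differences d = a - a' with a > a' (then include -d):
Positive differences: {2, 3, 4, 5, 7, 9, 10, 12}
Full difference set: {0} ∪ (positive diffs) ∪ (negative diffs).
|A - A| = 1 + 2·8 = 17 (matches direct enumeration: 17).

|A - A| = 17


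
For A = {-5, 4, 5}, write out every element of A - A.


A - A = {a - a' : a, a' ∈ A}.
Compute a - a' for each ordered pair (a, a'):
a = -5: -5--5=0, -5-4=-9, -5-5=-10
a = 4: 4--5=9, 4-4=0, 4-5=-1
a = 5: 5--5=10, 5-4=1, 5-5=0
Collecting distinct values (and noting 0 appears from a-a):
A - A = {-10, -9, -1, 0, 1, 9, 10}
|A - A| = 7

A - A = {-10, -9, -1, 0, 1, 9, 10}


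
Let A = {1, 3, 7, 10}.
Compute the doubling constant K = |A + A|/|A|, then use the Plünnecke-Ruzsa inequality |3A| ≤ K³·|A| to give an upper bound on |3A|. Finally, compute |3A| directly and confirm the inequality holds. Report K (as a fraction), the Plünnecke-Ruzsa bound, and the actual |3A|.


|A| = 4.
Step 1: Compute A + A by enumerating all 16 pairs.
A + A = {2, 4, 6, 8, 10, 11, 13, 14, 17, 20}, so |A + A| = 10.
Step 2: Doubling constant K = |A + A|/|A| = 10/4 = 10/4 ≈ 2.5000.
Step 3: Plünnecke-Ruzsa gives |3A| ≤ K³·|A| = (2.5000)³ · 4 ≈ 62.5000.
Step 4: Compute 3A = A + A + A directly by enumerating all triples (a,b,c) ∈ A³; |3A| = 18.
Step 5: Check 18 ≤ 62.5000? Yes ✓.

K = 10/4, Plünnecke-Ruzsa bound K³|A| ≈ 62.5000, |3A| = 18, inequality holds.


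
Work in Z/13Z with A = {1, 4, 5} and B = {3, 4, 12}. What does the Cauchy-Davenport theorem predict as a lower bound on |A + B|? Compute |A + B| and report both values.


Cauchy-Davenport: |A + B| ≥ min(p, |A| + |B| - 1) for A, B nonempty in Z/pZ.
|A| = 3, |B| = 3, p = 13.
CD lower bound = min(13, 3 + 3 - 1) = min(13, 5) = 5.
Compute A + B mod 13 directly:
a = 1: 1+3=4, 1+4=5, 1+12=0
a = 4: 4+3=7, 4+4=8, 4+12=3
a = 5: 5+3=8, 5+4=9, 5+12=4
A + B = {0, 3, 4, 5, 7, 8, 9}, so |A + B| = 7.
Verify: 7 ≥ 5? Yes ✓.

CD lower bound = 5, actual |A + B| = 7.


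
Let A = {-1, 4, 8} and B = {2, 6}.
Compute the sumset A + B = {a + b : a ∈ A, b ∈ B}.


A + B = {a + b : a ∈ A, b ∈ B}.
Enumerate all |A|·|B| = 3·2 = 6 pairs (a, b) and collect distinct sums.
a = -1: -1+2=1, -1+6=5
a = 4: 4+2=6, 4+6=10
a = 8: 8+2=10, 8+6=14
Collecting distinct sums: A + B = {1, 5, 6, 10, 14}
|A + B| = 5

A + B = {1, 5, 6, 10, 14}


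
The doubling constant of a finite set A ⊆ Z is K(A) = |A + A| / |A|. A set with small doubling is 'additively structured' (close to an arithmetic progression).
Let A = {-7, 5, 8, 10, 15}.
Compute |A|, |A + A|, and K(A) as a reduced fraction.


|A| = 5.
Compute A + A by enumerating all 25 pairs.
A + A = {-14, -2, 1, 3, 8, 10, 13, 15, 16, 18, 20, 23, 25, 30}, so |A + A| = 14.
K = |A + A| / |A| = 14/5 (already in lowest terms) ≈ 2.8000.
Reference: AP of size 5 gives K = 9/5 ≈ 1.8000; a fully generic set of size 5 gives K ≈ 3.0000.

|A| = 5, |A + A| = 14, K = 14/5.


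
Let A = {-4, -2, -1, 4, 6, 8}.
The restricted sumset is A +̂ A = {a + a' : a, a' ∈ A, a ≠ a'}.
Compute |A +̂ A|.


Restricted sumset: A +̂ A = {a + a' : a ∈ A, a' ∈ A, a ≠ a'}.
Equivalently, take A + A and drop any sum 2a that is achievable ONLY as a + a for a ∈ A (i.e. sums representable only with equal summands).
Enumerate pairs (a, a') with a < a' (symmetric, so each unordered pair gives one sum; this covers all a ≠ a'):
  -4 + -2 = -6
  -4 + -1 = -5
  -4 + 4 = 0
  -4 + 6 = 2
  -4 + 8 = 4
  -2 + -1 = -3
  -2 + 4 = 2
  -2 + 6 = 4
  -2 + 8 = 6
  -1 + 4 = 3
  -1 + 6 = 5
  -1 + 8 = 7
  4 + 6 = 10
  4 + 8 = 12
  6 + 8 = 14
Collected distinct sums: {-6, -5, -3, 0, 2, 3, 4, 5, 6, 7, 10, 12, 14}
|A +̂ A| = 13
(Reference bound: |A +̂ A| ≥ 2|A| - 3 for |A| ≥ 2, with |A| = 6 giving ≥ 9.)

|A +̂ A| = 13


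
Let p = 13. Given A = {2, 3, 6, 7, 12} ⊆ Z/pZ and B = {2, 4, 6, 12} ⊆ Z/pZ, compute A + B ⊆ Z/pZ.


Work in Z/13Z: reduce every sum a + b modulo 13.
Enumerate all 20 pairs:
a = 2: 2+2=4, 2+4=6, 2+6=8, 2+12=1
a = 3: 3+2=5, 3+4=7, 3+6=9, 3+12=2
a = 6: 6+2=8, 6+4=10, 6+6=12, 6+12=5
a = 7: 7+2=9, 7+4=11, 7+6=0, 7+12=6
a = 12: 12+2=1, 12+4=3, 12+6=5, 12+12=11
Distinct residues collected: {0, 1, 2, 3, 4, 5, 6, 7, 8, 9, 10, 11, 12}
|A + B| = 13 (out of 13 total residues).

A + B = {0, 1, 2, 3, 4, 5, 6, 7, 8, 9, 10, 11, 12}


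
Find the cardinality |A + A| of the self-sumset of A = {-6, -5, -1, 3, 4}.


A + A = {a + a' : a, a' ∈ A}; |A| = 5.
General bounds: 2|A| - 1 ≤ |A + A| ≤ |A|(|A|+1)/2, i.e. 9 ≤ |A + A| ≤ 15.
Lower bound 2|A|-1 is attained iff A is an arithmetic progression.
Enumerate sums a + a' for a ≤ a' (symmetric, so this suffices):
a = -6: -6+-6=-12, -6+-5=-11, -6+-1=-7, -6+3=-3, -6+4=-2
a = -5: -5+-5=-10, -5+-1=-6, -5+3=-2, -5+4=-1
a = -1: -1+-1=-2, -1+3=2, -1+4=3
a = 3: 3+3=6, 3+4=7
a = 4: 4+4=8
Distinct sums: {-12, -11, -10, -7, -6, -3, -2, -1, 2, 3, 6, 7, 8}
|A + A| = 13

|A + A| = 13


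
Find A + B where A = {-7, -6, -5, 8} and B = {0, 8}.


A + B = {a + b : a ∈ A, b ∈ B}.
Enumerate all |A|·|B| = 4·2 = 8 pairs (a, b) and collect distinct sums.
a = -7: -7+0=-7, -7+8=1
a = -6: -6+0=-6, -6+8=2
a = -5: -5+0=-5, -5+8=3
a = 8: 8+0=8, 8+8=16
Collecting distinct sums: A + B = {-7, -6, -5, 1, 2, 3, 8, 16}
|A + B| = 8

A + B = {-7, -6, -5, 1, 2, 3, 8, 16}


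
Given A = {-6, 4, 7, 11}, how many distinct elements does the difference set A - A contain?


A - A = {a - a' : a, a' ∈ A}; |A| = 4.
Bounds: 2|A|-1 ≤ |A - A| ≤ |A|² - |A| + 1, i.e. 7 ≤ |A - A| ≤ 13.
Note: 0 ∈ A - A always (from a - a). The set is symmetric: if d ∈ A - A then -d ∈ A - A.
Enumerate nonzero differences d = a - a' with a > a' (then include -d):
Positive differences: {3, 4, 7, 10, 13, 17}
Full difference set: {0} ∪ (positive diffs) ∪ (negative diffs).
|A - A| = 1 + 2·6 = 13 (matches direct enumeration: 13).

|A - A| = 13


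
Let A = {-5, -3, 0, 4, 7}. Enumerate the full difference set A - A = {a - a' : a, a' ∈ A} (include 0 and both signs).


A - A = {a - a' : a, a' ∈ A}.
Compute a - a' for each ordered pair (a, a'):
a = -5: -5--5=0, -5--3=-2, -5-0=-5, -5-4=-9, -5-7=-12
a = -3: -3--5=2, -3--3=0, -3-0=-3, -3-4=-7, -3-7=-10
a = 0: 0--5=5, 0--3=3, 0-0=0, 0-4=-4, 0-7=-7
a = 4: 4--5=9, 4--3=7, 4-0=4, 4-4=0, 4-7=-3
a = 7: 7--5=12, 7--3=10, 7-0=7, 7-4=3, 7-7=0
Collecting distinct values (and noting 0 appears from a-a):
A - A = {-12, -10, -9, -7, -5, -4, -3, -2, 0, 2, 3, 4, 5, 7, 9, 10, 12}
|A - A| = 17

A - A = {-12, -10, -9, -7, -5, -4, -3, -2, 0, 2, 3, 4, 5, 7, 9, 10, 12}


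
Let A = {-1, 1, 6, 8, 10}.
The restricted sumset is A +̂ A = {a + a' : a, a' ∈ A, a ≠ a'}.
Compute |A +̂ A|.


Restricted sumset: A +̂ A = {a + a' : a ∈ A, a' ∈ A, a ≠ a'}.
Equivalently, take A + A and drop any sum 2a that is achievable ONLY as a + a for a ∈ A (i.e. sums representable only with equal summands).
Enumerate pairs (a, a') with a < a' (symmetric, so each unordered pair gives one sum; this covers all a ≠ a'):
  -1 + 1 = 0
  -1 + 6 = 5
  -1 + 8 = 7
  -1 + 10 = 9
  1 + 6 = 7
  1 + 8 = 9
  1 + 10 = 11
  6 + 8 = 14
  6 + 10 = 16
  8 + 10 = 18
Collected distinct sums: {0, 5, 7, 9, 11, 14, 16, 18}
|A +̂ A| = 8
(Reference bound: |A +̂ A| ≥ 2|A| - 3 for |A| ≥ 2, with |A| = 5 giving ≥ 7.)

|A +̂ A| = 8


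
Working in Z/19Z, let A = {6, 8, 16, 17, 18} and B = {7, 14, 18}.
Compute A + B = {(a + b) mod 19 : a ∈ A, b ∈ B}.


Work in Z/19Z: reduce every sum a + b modulo 19.
Enumerate all 15 pairs:
a = 6: 6+7=13, 6+14=1, 6+18=5
a = 8: 8+7=15, 8+14=3, 8+18=7
a = 16: 16+7=4, 16+14=11, 16+18=15
a = 17: 17+7=5, 17+14=12, 17+18=16
a = 18: 18+7=6, 18+14=13, 18+18=17
Distinct residues collected: {1, 3, 4, 5, 6, 7, 11, 12, 13, 15, 16, 17}
|A + B| = 12 (out of 19 total residues).

A + B = {1, 3, 4, 5, 6, 7, 11, 12, 13, 15, 16, 17}


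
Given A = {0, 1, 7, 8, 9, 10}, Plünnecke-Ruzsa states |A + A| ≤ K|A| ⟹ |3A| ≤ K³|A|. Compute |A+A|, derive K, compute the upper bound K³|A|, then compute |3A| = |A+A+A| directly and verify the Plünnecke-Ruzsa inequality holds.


|A| = 6.
Step 1: Compute A + A by enumerating all 36 pairs.
A + A = {0, 1, 2, 7, 8, 9, 10, 11, 14, 15, 16, 17, 18, 19, 20}, so |A + A| = 15.
Step 2: Doubling constant K = |A + A|/|A| = 15/6 = 15/6 ≈ 2.5000.
Step 3: Plünnecke-Ruzsa gives |3A| ≤ K³·|A| = (2.5000)³ · 6 ≈ 93.7500.
Step 4: Compute 3A = A + A + A directly by enumerating all triples (a,b,c) ∈ A³; |3A| = 27.
Step 5: Check 27 ≤ 93.7500? Yes ✓.

K = 15/6, Plünnecke-Ruzsa bound K³|A| ≈ 93.7500, |3A| = 27, inequality holds.


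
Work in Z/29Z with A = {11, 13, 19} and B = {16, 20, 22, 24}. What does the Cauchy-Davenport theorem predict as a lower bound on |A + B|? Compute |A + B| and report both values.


Cauchy-Davenport: |A + B| ≥ min(p, |A| + |B| - 1) for A, B nonempty in Z/pZ.
|A| = 3, |B| = 4, p = 29.
CD lower bound = min(29, 3 + 4 - 1) = min(29, 6) = 6.
Compute A + B mod 29 directly:
a = 11: 11+16=27, 11+20=2, 11+22=4, 11+24=6
a = 13: 13+16=0, 13+20=4, 13+22=6, 13+24=8
a = 19: 19+16=6, 19+20=10, 19+22=12, 19+24=14
A + B = {0, 2, 4, 6, 8, 10, 12, 14, 27}, so |A + B| = 9.
Verify: 9 ≥ 6? Yes ✓.

CD lower bound = 6, actual |A + B| = 9.


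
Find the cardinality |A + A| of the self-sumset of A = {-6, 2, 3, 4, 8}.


A + A = {a + a' : a, a' ∈ A}; |A| = 5.
General bounds: 2|A| - 1 ≤ |A + A| ≤ |A|(|A|+1)/2, i.e. 9 ≤ |A + A| ≤ 15.
Lower bound 2|A|-1 is attained iff A is an arithmetic progression.
Enumerate sums a + a' for a ≤ a' (symmetric, so this suffices):
a = -6: -6+-6=-12, -6+2=-4, -6+3=-3, -6+4=-2, -6+8=2
a = 2: 2+2=4, 2+3=5, 2+4=6, 2+8=10
a = 3: 3+3=6, 3+4=7, 3+8=11
a = 4: 4+4=8, 4+8=12
a = 8: 8+8=16
Distinct sums: {-12, -4, -3, -2, 2, 4, 5, 6, 7, 8, 10, 11, 12, 16}
|A + A| = 14

|A + A| = 14


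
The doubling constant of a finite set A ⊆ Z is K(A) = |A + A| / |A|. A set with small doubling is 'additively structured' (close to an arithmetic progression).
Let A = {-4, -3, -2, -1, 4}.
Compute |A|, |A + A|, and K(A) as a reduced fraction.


|A| = 5.
Compute A + A by enumerating all 25 pairs.
A + A = {-8, -7, -6, -5, -4, -3, -2, 0, 1, 2, 3, 8}, so |A + A| = 12.
K = |A + A| / |A| = 12/5 (already in lowest terms) ≈ 2.4000.
Reference: AP of size 5 gives K = 9/5 ≈ 1.8000; a fully generic set of size 5 gives K ≈ 3.0000.

|A| = 5, |A + A| = 12, K = 12/5.


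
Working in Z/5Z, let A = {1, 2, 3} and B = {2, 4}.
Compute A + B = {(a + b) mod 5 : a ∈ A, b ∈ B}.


Work in Z/5Z: reduce every sum a + b modulo 5.
Enumerate all 6 pairs:
a = 1: 1+2=3, 1+4=0
a = 2: 2+2=4, 2+4=1
a = 3: 3+2=0, 3+4=2
Distinct residues collected: {0, 1, 2, 3, 4}
|A + B| = 5 (out of 5 total residues).

A + B = {0, 1, 2, 3, 4}


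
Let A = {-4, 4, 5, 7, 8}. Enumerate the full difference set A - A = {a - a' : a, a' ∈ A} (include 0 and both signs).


A - A = {a - a' : a, a' ∈ A}.
Compute a - a' for each ordered pair (a, a'):
a = -4: -4--4=0, -4-4=-8, -4-5=-9, -4-7=-11, -4-8=-12
a = 4: 4--4=8, 4-4=0, 4-5=-1, 4-7=-3, 4-8=-4
a = 5: 5--4=9, 5-4=1, 5-5=0, 5-7=-2, 5-8=-3
a = 7: 7--4=11, 7-4=3, 7-5=2, 7-7=0, 7-8=-1
a = 8: 8--4=12, 8-4=4, 8-5=3, 8-7=1, 8-8=0
Collecting distinct values (and noting 0 appears from a-a):
A - A = {-12, -11, -9, -8, -4, -3, -2, -1, 0, 1, 2, 3, 4, 8, 9, 11, 12}
|A - A| = 17

A - A = {-12, -11, -9, -8, -4, -3, -2, -1, 0, 1, 2, 3, 4, 8, 9, 11, 12}


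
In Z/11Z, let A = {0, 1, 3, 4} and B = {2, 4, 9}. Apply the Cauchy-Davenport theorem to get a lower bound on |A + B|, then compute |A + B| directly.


Cauchy-Davenport: |A + B| ≥ min(p, |A| + |B| - 1) for A, B nonempty in Z/pZ.
|A| = 4, |B| = 3, p = 11.
CD lower bound = min(11, 4 + 3 - 1) = min(11, 6) = 6.
Compute A + B mod 11 directly:
a = 0: 0+2=2, 0+4=4, 0+9=9
a = 1: 1+2=3, 1+4=5, 1+9=10
a = 3: 3+2=5, 3+4=7, 3+9=1
a = 4: 4+2=6, 4+4=8, 4+9=2
A + B = {1, 2, 3, 4, 5, 6, 7, 8, 9, 10}, so |A + B| = 10.
Verify: 10 ≥ 6? Yes ✓.

CD lower bound = 6, actual |A + B| = 10.


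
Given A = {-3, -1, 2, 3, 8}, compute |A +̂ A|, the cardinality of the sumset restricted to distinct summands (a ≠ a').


Restricted sumset: A +̂ A = {a + a' : a ∈ A, a' ∈ A, a ≠ a'}.
Equivalently, take A + A and drop any sum 2a that is achievable ONLY as a + a for a ∈ A (i.e. sums representable only with equal summands).
Enumerate pairs (a, a') with a < a' (symmetric, so each unordered pair gives one sum; this covers all a ≠ a'):
  -3 + -1 = -4
  -3 + 2 = -1
  -3 + 3 = 0
  -3 + 8 = 5
  -1 + 2 = 1
  -1 + 3 = 2
  -1 + 8 = 7
  2 + 3 = 5
  2 + 8 = 10
  3 + 8 = 11
Collected distinct sums: {-4, -1, 0, 1, 2, 5, 7, 10, 11}
|A +̂ A| = 9
(Reference bound: |A +̂ A| ≥ 2|A| - 3 for |A| ≥ 2, with |A| = 5 giving ≥ 7.)

|A +̂ A| = 9


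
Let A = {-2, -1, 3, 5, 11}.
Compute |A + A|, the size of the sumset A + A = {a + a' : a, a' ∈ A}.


A + A = {a + a' : a, a' ∈ A}; |A| = 5.
General bounds: 2|A| - 1 ≤ |A + A| ≤ |A|(|A|+1)/2, i.e. 9 ≤ |A + A| ≤ 15.
Lower bound 2|A|-1 is attained iff A is an arithmetic progression.
Enumerate sums a + a' for a ≤ a' (symmetric, so this suffices):
a = -2: -2+-2=-4, -2+-1=-3, -2+3=1, -2+5=3, -2+11=9
a = -1: -1+-1=-2, -1+3=2, -1+5=4, -1+11=10
a = 3: 3+3=6, 3+5=8, 3+11=14
a = 5: 5+5=10, 5+11=16
a = 11: 11+11=22
Distinct sums: {-4, -3, -2, 1, 2, 3, 4, 6, 8, 9, 10, 14, 16, 22}
|A + A| = 14

|A + A| = 14


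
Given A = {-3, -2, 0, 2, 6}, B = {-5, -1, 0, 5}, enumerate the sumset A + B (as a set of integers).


A + B = {a + b : a ∈ A, b ∈ B}.
Enumerate all |A|·|B| = 5·4 = 20 pairs (a, b) and collect distinct sums.
a = -3: -3+-5=-8, -3+-1=-4, -3+0=-3, -3+5=2
a = -2: -2+-5=-7, -2+-1=-3, -2+0=-2, -2+5=3
a = 0: 0+-5=-5, 0+-1=-1, 0+0=0, 0+5=5
a = 2: 2+-5=-3, 2+-1=1, 2+0=2, 2+5=7
a = 6: 6+-5=1, 6+-1=5, 6+0=6, 6+5=11
Collecting distinct sums: A + B = {-8, -7, -5, -4, -3, -2, -1, 0, 1, 2, 3, 5, 6, 7, 11}
|A + B| = 15

A + B = {-8, -7, -5, -4, -3, -2, -1, 0, 1, 2, 3, 5, 6, 7, 11}


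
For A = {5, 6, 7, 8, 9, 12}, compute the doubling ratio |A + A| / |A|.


|A| = 6.
Compute A + A by enumerating all 36 pairs.
A + A = {10, 11, 12, 13, 14, 15, 16, 17, 18, 19, 20, 21, 24}, so |A + A| = 13.
K = |A + A| / |A| = 13/6 (already in lowest terms) ≈ 2.1667.
Reference: AP of size 6 gives K = 11/6 ≈ 1.8333; a fully generic set of size 6 gives K ≈ 3.5000.

|A| = 6, |A + A| = 13, K = 13/6.


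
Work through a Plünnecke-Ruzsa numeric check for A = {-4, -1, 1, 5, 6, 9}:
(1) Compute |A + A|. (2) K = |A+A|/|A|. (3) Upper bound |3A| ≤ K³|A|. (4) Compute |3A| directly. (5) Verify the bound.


|A| = 6.
Step 1: Compute A + A by enumerating all 36 pairs.
A + A = {-8, -5, -3, -2, 0, 1, 2, 4, 5, 6, 7, 8, 10, 11, 12, 14, 15, 18}, so |A + A| = 18.
Step 2: Doubling constant K = |A + A|/|A| = 18/6 = 18/6 ≈ 3.0000.
Step 3: Plünnecke-Ruzsa gives |3A| ≤ K³·|A| = (3.0000)³ · 6 ≈ 162.0000.
Step 4: Compute 3A = A + A + A directly by enumerating all triples (a,b,c) ∈ A³; |3A| = 33.
Step 5: Check 33 ≤ 162.0000? Yes ✓.

K = 18/6, Plünnecke-Ruzsa bound K³|A| ≈ 162.0000, |3A| = 33, inequality holds.


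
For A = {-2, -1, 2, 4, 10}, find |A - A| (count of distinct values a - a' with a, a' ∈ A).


A - A = {a - a' : a, a' ∈ A}; |A| = 5.
Bounds: 2|A|-1 ≤ |A - A| ≤ |A|² - |A| + 1, i.e. 9 ≤ |A - A| ≤ 21.
Note: 0 ∈ A - A always (from a - a). The set is symmetric: if d ∈ A - A then -d ∈ A - A.
Enumerate nonzero differences d = a - a' with a > a' (then include -d):
Positive differences: {1, 2, 3, 4, 5, 6, 8, 11, 12}
Full difference set: {0} ∪ (positive diffs) ∪ (negative diffs).
|A - A| = 1 + 2·9 = 19 (matches direct enumeration: 19).

|A - A| = 19


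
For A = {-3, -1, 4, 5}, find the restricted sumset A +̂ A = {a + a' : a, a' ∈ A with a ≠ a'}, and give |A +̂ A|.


Restricted sumset: A +̂ A = {a + a' : a ∈ A, a' ∈ A, a ≠ a'}.
Equivalently, take A + A and drop any sum 2a that is achievable ONLY as a + a for a ∈ A (i.e. sums representable only with equal summands).
Enumerate pairs (a, a') with a < a' (symmetric, so each unordered pair gives one sum; this covers all a ≠ a'):
  -3 + -1 = -4
  -3 + 4 = 1
  -3 + 5 = 2
  -1 + 4 = 3
  -1 + 5 = 4
  4 + 5 = 9
Collected distinct sums: {-4, 1, 2, 3, 4, 9}
|A +̂ A| = 6
(Reference bound: |A +̂ A| ≥ 2|A| - 3 for |A| ≥ 2, with |A| = 4 giving ≥ 5.)

|A +̂ A| = 6


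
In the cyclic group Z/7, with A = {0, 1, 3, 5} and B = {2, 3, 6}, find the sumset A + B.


Work in Z/7Z: reduce every sum a + b modulo 7.
Enumerate all 12 pairs:
a = 0: 0+2=2, 0+3=3, 0+6=6
a = 1: 1+2=3, 1+3=4, 1+6=0
a = 3: 3+2=5, 3+3=6, 3+6=2
a = 5: 5+2=0, 5+3=1, 5+6=4
Distinct residues collected: {0, 1, 2, 3, 4, 5, 6}
|A + B| = 7 (out of 7 total residues).

A + B = {0, 1, 2, 3, 4, 5, 6}


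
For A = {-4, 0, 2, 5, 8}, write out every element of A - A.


A - A = {a - a' : a, a' ∈ A}.
Compute a - a' for each ordered pair (a, a'):
a = -4: -4--4=0, -4-0=-4, -4-2=-6, -4-5=-9, -4-8=-12
a = 0: 0--4=4, 0-0=0, 0-2=-2, 0-5=-5, 0-8=-8
a = 2: 2--4=6, 2-0=2, 2-2=0, 2-5=-3, 2-8=-6
a = 5: 5--4=9, 5-0=5, 5-2=3, 5-5=0, 5-8=-3
a = 8: 8--4=12, 8-0=8, 8-2=6, 8-5=3, 8-8=0
Collecting distinct values (and noting 0 appears from a-a):
A - A = {-12, -9, -8, -6, -5, -4, -3, -2, 0, 2, 3, 4, 5, 6, 8, 9, 12}
|A - A| = 17

A - A = {-12, -9, -8, -6, -5, -4, -3, -2, 0, 2, 3, 4, 5, 6, 8, 9, 12}


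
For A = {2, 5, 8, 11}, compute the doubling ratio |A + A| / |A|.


|A| = 4.
Compute A + A by enumerating all 16 pairs.
A + A = {4, 7, 10, 13, 16, 19, 22}, so |A + A| = 7.
K = |A + A| / |A| = 7/4 (already in lowest terms) ≈ 1.7500.
Reference: AP of size 4 gives K = 7/4 ≈ 1.7500; a fully generic set of size 4 gives K ≈ 2.5000.

|A| = 4, |A + A| = 7, K = 7/4.


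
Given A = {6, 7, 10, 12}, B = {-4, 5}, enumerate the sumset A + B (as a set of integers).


A + B = {a + b : a ∈ A, b ∈ B}.
Enumerate all |A|·|B| = 4·2 = 8 pairs (a, b) and collect distinct sums.
a = 6: 6+-4=2, 6+5=11
a = 7: 7+-4=3, 7+5=12
a = 10: 10+-4=6, 10+5=15
a = 12: 12+-4=8, 12+5=17
Collecting distinct sums: A + B = {2, 3, 6, 8, 11, 12, 15, 17}
|A + B| = 8

A + B = {2, 3, 6, 8, 11, 12, 15, 17}


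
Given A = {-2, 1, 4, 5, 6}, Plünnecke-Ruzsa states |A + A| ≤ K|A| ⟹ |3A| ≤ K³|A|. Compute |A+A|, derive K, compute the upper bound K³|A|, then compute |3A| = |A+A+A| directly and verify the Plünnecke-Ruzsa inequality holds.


|A| = 5.
Step 1: Compute A + A by enumerating all 25 pairs.
A + A = {-4, -1, 2, 3, 4, 5, 6, 7, 8, 9, 10, 11, 12}, so |A + A| = 13.
Step 2: Doubling constant K = |A + A|/|A| = 13/5 = 13/5 ≈ 2.6000.
Step 3: Plünnecke-Ruzsa gives |3A| ≤ K³·|A| = (2.6000)³ · 5 ≈ 87.8800.
Step 4: Compute 3A = A + A + A directly by enumerating all triples (a,b,c) ∈ A³; |3A| = 21.
Step 5: Check 21 ≤ 87.8800? Yes ✓.

K = 13/5, Plünnecke-Ruzsa bound K³|A| ≈ 87.8800, |3A| = 21, inequality holds.


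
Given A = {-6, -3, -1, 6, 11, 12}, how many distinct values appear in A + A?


A + A = {a + a' : a, a' ∈ A}; |A| = 6.
General bounds: 2|A| - 1 ≤ |A + A| ≤ |A|(|A|+1)/2, i.e. 11 ≤ |A + A| ≤ 21.
Lower bound 2|A|-1 is attained iff A is an arithmetic progression.
Enumerate sums a + a' for a ≤ a' (symmetric, so this suffices):
a = -6: -6+-6=-12, -6+-3=-9, -6+-1=-7, -6+6=0, -6+11=5, -6+12=6
a = -3: -3+-3=-6, -3+-1=-4, -3+6=3, -3+11=8, -3+12=9
a = -1: -1+-1=-2, -1+6=5, -1+11=10, -1+12=11
a = 6: 6+6=12, 6+11=17, 6+12=18
a = 11: 11+11=22, 11+12=23
a = 12: 12+12=24
Distinct sums: {-12, -9, -7, -6, -4, -2, 0, 3, 5, 6, 8, 9, 10, 11, 12, 17, 18, 22, 23, 24}
|A + A| = 20

|A + A| = 20


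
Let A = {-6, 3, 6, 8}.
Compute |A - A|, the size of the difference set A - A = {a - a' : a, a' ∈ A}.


A - A = {a - a' : a, a' ∈ A}; |A| = 4.
Bounds: 2|A|-1 ≤ |A - A| ≤ |A|² - |A| + 1, i.e. 7 ≤ |A - A| ≤ 13.
Note: 0 ∈ A - A always (from a - a). The set is symmetric: if d ∈ A - A then -d ∈ A - A.
Enumerate nonzero differences d = a - a' with a > a' (then include -d):
Positive differences: {2, 3, 5, 9, 12, 14}
Full difference set: {0} ∪ (positive diffs) ∪ (negative diffs).
|A - A| = 1 + 2·6 = 13 (matches direct enumeration: 13).

|A - A| = 13


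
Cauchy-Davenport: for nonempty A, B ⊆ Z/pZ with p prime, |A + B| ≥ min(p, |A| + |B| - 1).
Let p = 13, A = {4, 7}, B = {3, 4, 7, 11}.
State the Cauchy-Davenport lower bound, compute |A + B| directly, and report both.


Cauchy-Davenport: |A + B| ≥ min(p, |A| + |B| - 1) for A, B nonempty in Z/pZ.
|A| = 2, |B| = 4, p = 13.
CD lower bound = min(13, 2 + 4 - 1) = min(13, 5) = 5.
Compute A + B mod 13 directly:
a = 4: 4+3=7, 4+4=8, 4+7=11, 4+11=2
a = 7: 7+3=10, 7+4=11, 7+7=1, 7+11=5
A + B = {1, 2, 5, 7, 8, 10, 11}, so |A + B| = 7.
Verify: 7 ≥ 5? Yes ✓.

CD lower bound = 5, actual |A + B| = 7.


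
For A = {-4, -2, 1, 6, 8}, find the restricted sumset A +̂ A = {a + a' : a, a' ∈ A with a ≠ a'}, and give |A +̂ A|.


Restricted sumset: A +̂ A = {a + a' : a ∈ A, a' ∈ A, a ≠ a'}.
Equivalently, take A + A and drop any sum 2a that is achievable ONLY as a + a for a ∈ A (i.e. sums representable only with equal summands).
Enumerate pairs (a, a') with a < a' (symmetric, so each unordered pair gives one sum; this covers all a ≠ a'):
  -4 + -2 = -6
  -4 + 1 = -3
  -4 + 6 = 2
  -4 + 8 = 4
  -2 + 1 = -1
  -2 + 6 = 4
  -2 + 8 = 6
  1 + 6 = 7
  1 + 8 = 9
  6 + 8 = 14
Collected distinct sums: {-6, -3, -1, 2, 4, 6, 7, 9, 14}
|A +̂ A| = 9
(Reference bound: |A +̂ A| ≥ 2|A| - 3 for |A| ≥ 2, with |A| = 5 giving ≥ 7.)

|A +̂ A| = 9


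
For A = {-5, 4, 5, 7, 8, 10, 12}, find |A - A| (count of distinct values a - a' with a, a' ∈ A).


A - A = {a - a' : a, a' ∈ A}; |A| = 7.
Bounds: 2|A|-1 ≤ |A - A| ≤ |A|² - |A| + 1, i.e. 13 ≤ |A - A| ≤ 43.
Note: 0 ∈ A - A always (from a - a). The set is symmetric: if d ∈ A - A then -d ∈ A - A.
Enumerate nonzero differences d = a - a' with a > a' (then include -d):
Positive differences: {1, 2, 3, 4, 5, 6, 7, 8, 9, 10, 12, 13, 15, 17}
Full difference set: {0} ∪ (positive diffs) ∪ (negative diffs).
|A - A| = 1 + 2·14 = 29 (matches direct enumeration: 29).

|A - A| = 29


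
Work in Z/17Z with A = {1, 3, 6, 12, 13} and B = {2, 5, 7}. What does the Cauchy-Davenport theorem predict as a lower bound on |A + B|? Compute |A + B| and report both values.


Cauchy-Davenport: |A + B| ≥ min(p, |A| + |B| - 1) for A, B nonempty in Z/pZ.
|A| = 5, |B| = 3, p = 17.
CD lower bound = min(17, 5 + 3 - 1) = min(17, 7) = 7.
Compute A + B mod 17 directly:
a = 1: 1+2=3, 1+5=6, 1+7=8
a = 3: 3+2=5, 3+5=8, 3+7=10
a = 6: 6+2=8, 6+5=11, 6+7=13
a = 12: 12+2=14, 12+5=0, 12+7=2
a = 13: 13+2=15, 13+5=1, 13+7=3
A + B = {0, 1, 2, 3, 5, 6, 8, 10, 11, 13, 14, 15}, so |A + B| = 12.
Verify: 12 ≥ 7? Yes ✓.

CD lower bound = 7, actual |A + B| = 12.
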